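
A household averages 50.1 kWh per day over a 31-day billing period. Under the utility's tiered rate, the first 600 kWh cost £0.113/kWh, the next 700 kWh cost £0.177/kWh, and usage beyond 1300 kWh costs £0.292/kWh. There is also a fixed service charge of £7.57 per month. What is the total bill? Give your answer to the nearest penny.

£273.18

Usage = 50.1 kWh/day × 31 days = 1553.1 kWh
First 600 kWh × £0.113 = £67.80
Next 700 kWh × £0.177 = £123.90
Remaining 253.1 kWh × £0.292 = £73.91
Energy charge = £265.61; + service £7.57 = £273.18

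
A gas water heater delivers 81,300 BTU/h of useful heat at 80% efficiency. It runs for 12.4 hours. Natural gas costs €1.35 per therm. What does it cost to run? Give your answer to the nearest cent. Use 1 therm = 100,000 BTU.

€17.01

Heat delivered = 81,300 BTU/h × 12.4 h = 1,008,120 BTU
Gas input = 1,008,120 / 0.80 = 1,260,150 BTU
= 1,260,150 / 100,000 = 12.6 therm
Cost = 12.6 × €1.35/therm = €17.01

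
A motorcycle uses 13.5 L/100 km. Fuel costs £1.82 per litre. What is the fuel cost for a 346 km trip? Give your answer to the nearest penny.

£85.01

Fuel = 13.5 L/100 km × 346 km / 100 = 46.71 L
Cost = 46.71 L × £1.82/L = £85.01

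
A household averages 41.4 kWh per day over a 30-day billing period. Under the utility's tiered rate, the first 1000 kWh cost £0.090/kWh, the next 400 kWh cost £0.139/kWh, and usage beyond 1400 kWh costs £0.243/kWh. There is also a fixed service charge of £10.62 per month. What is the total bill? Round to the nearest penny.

Usage = 41.4 kWh/day × 30 days = 1242 kWh
First 1000 kWh × £0.090 = £90.00
Next 242 kWh × £0.139 = £33.64
Remaining tier: 0 kWh (not reached)
Energy charge = £123.64; + service £10.62 = £134.26

£134.26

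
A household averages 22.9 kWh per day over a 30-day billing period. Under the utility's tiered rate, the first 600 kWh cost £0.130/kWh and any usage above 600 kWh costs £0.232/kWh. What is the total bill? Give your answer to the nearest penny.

Usage = 22.9 kWh/day × 30 days = 687 kWh
First 600 kWh × £0.130 = £78.00
Remaining 87 kWh × £0.232 = £20.18
Total = £98.18

£98.18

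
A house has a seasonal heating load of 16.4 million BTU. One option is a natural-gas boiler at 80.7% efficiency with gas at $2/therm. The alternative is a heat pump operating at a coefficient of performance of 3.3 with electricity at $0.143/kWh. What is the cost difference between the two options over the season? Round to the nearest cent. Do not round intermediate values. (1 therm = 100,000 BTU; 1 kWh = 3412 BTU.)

Heat load = 16.4 × 10⁶ BTU = 16,400,000 BTU
Gas: input = 16,400,000 / 0.807 = 20,322,181 BTU = 203.2 therm → 203.2 × $2 = $406.44
Heat pump: 16,400,000 BTU / 3412 = 4,807 kWh heat; / 3.3 = 1,457 kWh in → × $0.143 = $208.28
Difference = |$406.44 − $208.28| = $198.16

$198.16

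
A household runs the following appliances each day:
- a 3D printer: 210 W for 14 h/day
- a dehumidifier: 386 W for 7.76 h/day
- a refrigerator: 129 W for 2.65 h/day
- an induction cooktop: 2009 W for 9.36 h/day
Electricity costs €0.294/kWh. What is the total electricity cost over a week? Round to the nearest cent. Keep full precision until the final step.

€51.62

3D printer: 210 W × 14 h × 7 d = 20,580 Wh = 20.58 kWh
dehumidifier: 386 W × 7.76 h × 7 d = 20,968 Wh = 20.97 kWh
refrigerator: 129 W × 2.65 h × 7 d = 2,393 Wh = 2.393 kWh
induction cooktop: 2009 W × 9.36 h × 7 d = 131,630 Wh = 131.6 kWh
Total energy = 20.58 + 20.97 + 2.393 + 131.6 = 175.6 kWh
Cost = 175.6 kWh × €0.294 = €51.62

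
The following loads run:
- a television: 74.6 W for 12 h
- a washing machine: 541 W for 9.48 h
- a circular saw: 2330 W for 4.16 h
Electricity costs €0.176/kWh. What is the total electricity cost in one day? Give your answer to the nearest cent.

€2.77

television: 74.6 W × 12 h = 895 Wh = 0.8952 kWh
washing machine: 541 W × 9.48 h = 5,129 Wh = 5.129 kWh
circular saw: 2330 W × 4.16 h = 9,693 Wh = 9.693 kWh
Total energy = 0.8952 + 5.129 + 9.693 = 15.72 kWh
Cost = 15.72 kWh × €0.176 = €2.77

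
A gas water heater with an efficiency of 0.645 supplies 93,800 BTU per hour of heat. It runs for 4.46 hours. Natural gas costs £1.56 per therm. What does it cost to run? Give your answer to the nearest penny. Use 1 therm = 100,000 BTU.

Heat delivered = 93,800 BTU/h × 4.46 h = 418,348 BTU
Gas input = 418,348 / 0.645 = 648,602 BTU
= 648,602 / 100,000 = 6.486 therm
Cost = 6.486 × £1.56/therm = £10.12

£10.12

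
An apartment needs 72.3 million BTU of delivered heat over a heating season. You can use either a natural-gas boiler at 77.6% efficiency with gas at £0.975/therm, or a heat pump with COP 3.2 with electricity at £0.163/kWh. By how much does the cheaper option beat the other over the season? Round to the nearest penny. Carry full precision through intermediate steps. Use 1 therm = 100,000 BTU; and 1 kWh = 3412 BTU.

Heat load = 72.3 × 10⁶ BTU = 72,300,000 BTU
Gas: input = 72,300,000 / 0.776 = 93,170,103 BTU = 931.7 therm → 931.7 × £0.975 = £908.41
Heat pump: 72,300,000 BTU / 3412 = 21,190 kWh heat; / 3.2 = 6,622 kWh in → × £0.163 = £1,079.36
Difference = |£908.41 − £1,079.36| = £170.95

£170.95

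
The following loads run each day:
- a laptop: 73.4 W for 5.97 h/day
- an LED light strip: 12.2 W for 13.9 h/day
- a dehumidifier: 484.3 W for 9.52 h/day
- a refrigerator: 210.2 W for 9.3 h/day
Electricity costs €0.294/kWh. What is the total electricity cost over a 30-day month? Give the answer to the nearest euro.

laptop: 73.4 W × 5.97 h × 30 d = 13,146 Wh = 13.15 kWh
LED light strip: 12.2 W × 13.9 h × 30 d = 5,087 Wh = 5.087 kWh
dehumidifier: 484.3 W × 9.52 h × 30 d = 138,316 Wh = 138.3 kWh
refrigerator: 210.2 W × 9.3 h × 30 d = 58,646 Wh = 58.65 kWh
Total energy = 13.15 + 5.087 + 138.3 + 58.65 = 215.2 kWh
Cost = 215.2 kWh × €0.294 = €63.27 ≈ €63

€63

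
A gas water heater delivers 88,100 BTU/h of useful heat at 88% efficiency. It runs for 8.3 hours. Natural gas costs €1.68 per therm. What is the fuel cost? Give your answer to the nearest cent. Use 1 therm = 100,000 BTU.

Heat delivered = 88,100 BTU/h × 8.3 h = 731,230 BTU
Gas input = 731,230 / 0.88 = 830,943 BTU
= 830,943 / 100,000 = 8.309 therm
Cost = 8.309 × €1.68/therm = €13.96

€13.96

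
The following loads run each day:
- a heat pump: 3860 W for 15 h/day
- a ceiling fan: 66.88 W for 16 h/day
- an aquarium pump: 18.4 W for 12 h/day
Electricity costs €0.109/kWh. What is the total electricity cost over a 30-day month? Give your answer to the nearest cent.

€193.55

heat pump: 3860 W × 15 h × 30 d = 1,737,000 Wh = 1,737 kWh
ceiling fan: 66.88 W × 16 h × 30 d = 32,102 Wh = 32.1 kWh
aquarium pump: 18.4 W × 12 h × 30 d = 6,624 Wh = 6.624 kWh
Total energy = 1,737 + 32.1 + 6.624 = 1,776 kWh
Cost = 1,776 kWh × €0.109 = €193.55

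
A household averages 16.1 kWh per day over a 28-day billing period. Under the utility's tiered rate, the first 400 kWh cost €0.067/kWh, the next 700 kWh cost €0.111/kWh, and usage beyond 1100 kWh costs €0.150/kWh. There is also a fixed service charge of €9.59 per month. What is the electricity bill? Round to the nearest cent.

Usage = 16.1 kWh/day × 28 days = 450.8 kWh
First 400 kWh × €0.067 = €26.80
Next 50.8 kWh × €0.111 = €5.64
Remaining tier: 0 kWh (not reached)
Energy charge = €32.44; + service €9.59 = €42.03

€42.03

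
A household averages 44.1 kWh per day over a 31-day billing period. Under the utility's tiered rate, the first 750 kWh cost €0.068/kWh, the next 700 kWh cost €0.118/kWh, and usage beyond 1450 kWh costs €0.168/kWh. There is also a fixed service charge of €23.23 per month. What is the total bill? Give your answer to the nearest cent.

€147.05

Usage = 44.1 kWh/day × 31 days = 1367.1 kWh
First 750 kWh × €0.068 = €51.00
Next 617.1 kWh × €0.118 = €72.82
Remaining tier: 0 kWh (not reached)
Energy charge = €123.82; + service €23.23 = €147.05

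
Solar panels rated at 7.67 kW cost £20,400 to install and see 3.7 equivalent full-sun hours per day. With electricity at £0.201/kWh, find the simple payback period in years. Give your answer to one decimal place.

9.8 years

Daily generation = 7.67 kW × 3.7 h = 28.38 kWh
Annual generation = 28.38 × 365 = 10358 kWh
Annual savings = 10358 × £0.201 = £2,082.03
Payback = £20,400 / £2,082.03 = 9.8 years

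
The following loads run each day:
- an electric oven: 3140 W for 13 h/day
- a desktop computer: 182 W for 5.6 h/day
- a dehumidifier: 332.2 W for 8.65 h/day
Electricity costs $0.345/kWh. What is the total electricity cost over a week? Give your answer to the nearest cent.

electric oven: 3140 W × 13 h × 7 d = 285,740 Wh = 285.7 kWh
desktop computer: 182 W × 5.6 h × 7 d = 7,134 Wh = 7.134 kWh
dehumidifier: 332.2 W × 8.65 h × 7 d = 20,115 Wh = 20.11 kWh
Total energy = 285.7 + 7.134 + 20.11 = 313 kWh
Cost = 313 kWh × $0.345 = $107.98

$107.98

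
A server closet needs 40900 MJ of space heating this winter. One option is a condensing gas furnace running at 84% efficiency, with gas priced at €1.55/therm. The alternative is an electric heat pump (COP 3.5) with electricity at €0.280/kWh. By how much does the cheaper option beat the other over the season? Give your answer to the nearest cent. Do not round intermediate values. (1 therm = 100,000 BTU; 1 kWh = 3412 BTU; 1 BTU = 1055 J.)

€193.62

Heat load = 40900 MJ = 40,900,000,000 J / 1055 = 38,767,773 BTU
Gas: input = 38,767,773 / 0.84 = 46,152,110 BTU = 461.5 therm → 461.5 × €1.55 = €715.36
Heat pump: 38,767,773 BTU / 3412 = 11,360 kWh heat; / 3.5 = 3,246 kWh in → × €0.280 = €908.97
Difference = |€715.36 − €908.97| = €193.62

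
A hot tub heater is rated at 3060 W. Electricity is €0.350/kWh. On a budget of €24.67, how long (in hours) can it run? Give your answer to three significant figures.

23 h

Energy budget = €24.67 / €0.350 per kWh = 70.49 kWh = 70,486 Wh
Runtime = 70,486 Wh / 3060 W = 23.03 h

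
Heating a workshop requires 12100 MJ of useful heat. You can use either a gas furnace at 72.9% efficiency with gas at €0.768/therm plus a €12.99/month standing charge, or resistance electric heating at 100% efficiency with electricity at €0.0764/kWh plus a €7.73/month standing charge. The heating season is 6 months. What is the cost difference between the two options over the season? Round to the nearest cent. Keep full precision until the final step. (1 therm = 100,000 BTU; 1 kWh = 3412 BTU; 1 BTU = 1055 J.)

Heat load = 12100 MJ = 12,100,000,000 J / 1055 = 11,469,194 BTU
Gas: input = 11,469,194 / 0.729 = 15,732,777 BTU = 157.3 therm → 157.3 × €0.768 = €120.83; + 6 × €12.99 standing = €198.77
Electric: 11,469,194 BTU / 3412 = 3,361 kWh → × €0.0764 = €256.81; + 6 × €7.73 standing = €303.19
Difference = |€198.77 − €303.19| = €104.43

€104.43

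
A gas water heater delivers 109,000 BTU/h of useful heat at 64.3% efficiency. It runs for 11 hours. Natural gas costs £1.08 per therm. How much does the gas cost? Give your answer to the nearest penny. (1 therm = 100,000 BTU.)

£20.14

Heat delivered = 109,000 BTU/h × 11 h = 1,199,000 BTU
Gas input = 1,199,000 / 0.643 = 1,864,697 BTU
= 1,864,697 / 100,000 = 18.65 therm
Cost = 18.65 × £1.08/therm = £20.14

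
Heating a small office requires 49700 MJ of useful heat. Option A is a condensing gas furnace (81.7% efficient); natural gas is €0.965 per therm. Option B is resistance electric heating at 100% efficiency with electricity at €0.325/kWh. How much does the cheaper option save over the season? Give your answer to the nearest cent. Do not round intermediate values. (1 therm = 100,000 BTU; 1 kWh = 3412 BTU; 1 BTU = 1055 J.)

Heat load = 49700 MJ = 49,700,000,000 J / 1055 = 47,109,005 BTU
Gas: input = 47,109,005 / 0.817 = 57,660,961 BTU = 576.6 therm → 576.6 × €0.965 = €556.43
Electric: 47,109,005 BTU / 3412 = 13,810 kWh → × €0.325 = €4,487.23
Difference = |€556.43 − €4,487.23| = €3,930.80

€3930.80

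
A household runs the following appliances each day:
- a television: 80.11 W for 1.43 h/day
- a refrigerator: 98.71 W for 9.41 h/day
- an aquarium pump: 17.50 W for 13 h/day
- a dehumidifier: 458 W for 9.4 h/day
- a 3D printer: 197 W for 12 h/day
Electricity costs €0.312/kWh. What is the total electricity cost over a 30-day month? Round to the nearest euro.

television: 80.11 W × 1.43 h × 30 d = 3,437 Wh = 3.437 kWh
refrigerator: 98.71 W × 9.41 h × 30 d = 27,866 Wh = 27.87 kWh
aquarium pump: 17.50 W × 13 h × 30 d = 6,825 Wh = 6.825 kWh
dehumidifier: 458 W × 9.4 h × 30 d = 129,156 Wh = 129.2 kWh
3D printer: 197 W × 12 h × 30 d = 70,920 Wh = 70.92 kWh
Total energy = 3.437 + 27.87 + 6.825 + 129.2 + 70.92 = 238.2 kWh
Cost = 238.2 kWh × €0.312 = €74.32 ≈ €74

€74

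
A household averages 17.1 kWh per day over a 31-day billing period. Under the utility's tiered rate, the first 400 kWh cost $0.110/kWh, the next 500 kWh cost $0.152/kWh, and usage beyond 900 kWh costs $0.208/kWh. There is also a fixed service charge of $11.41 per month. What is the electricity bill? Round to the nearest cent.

Usage = 17.1 kWh/day × 31 days = 530.1 kWh
First 400 kWh × $0.110 = $44.00
Next 130.1 kWh × $0.152 = $19.78
Remaining tier: 0 kWh (not reached)
Energy charge = $63.78; + service $11.41 = $75.19

$75.19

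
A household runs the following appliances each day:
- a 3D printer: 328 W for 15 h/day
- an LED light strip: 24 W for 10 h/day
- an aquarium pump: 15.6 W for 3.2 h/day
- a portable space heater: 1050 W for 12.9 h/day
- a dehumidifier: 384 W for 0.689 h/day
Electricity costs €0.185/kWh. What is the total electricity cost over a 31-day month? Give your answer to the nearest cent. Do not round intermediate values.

€109.08

3D printer: 328 W × 15 h × 31 d = 152,520 Wh = 152.5 kWh
LED light strip: 24 W × 10 h × 31 d = 7,440 Wh = 7.44 kWh
aquarium pump: 15.6 W × 3.2 h × 31 d = 1,548 Wh = 1.548 kWh
portable space heater: 1050 W × 12.9 h × 31 d = 419,895 Wh = 419.9 kWh
dehumidifier: 384 W × 0.689 h × 31 d = 8,202 Wh = 8.202 kWh
Total energy = 152.5 + 7.44 + 1.548 + 419.9 + 8.202 = 589.6 kWh
Cost = 589.6 kWh × €0.185 = €109.08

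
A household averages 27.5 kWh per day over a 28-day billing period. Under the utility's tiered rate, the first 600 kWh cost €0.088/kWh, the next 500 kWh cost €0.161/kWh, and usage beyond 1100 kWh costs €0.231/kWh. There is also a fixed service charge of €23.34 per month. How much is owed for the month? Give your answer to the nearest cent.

€103.51

Usage = 27.5 kWh/day × 28 days = 770 kWh
First 600 kWh × €0.088 = €52.80
Next 170 kWh × €0.161 = €27.37
Remaining tier: 0 kWh (not reached)
Energy charge = €80.17; + service €23.34 = €103.51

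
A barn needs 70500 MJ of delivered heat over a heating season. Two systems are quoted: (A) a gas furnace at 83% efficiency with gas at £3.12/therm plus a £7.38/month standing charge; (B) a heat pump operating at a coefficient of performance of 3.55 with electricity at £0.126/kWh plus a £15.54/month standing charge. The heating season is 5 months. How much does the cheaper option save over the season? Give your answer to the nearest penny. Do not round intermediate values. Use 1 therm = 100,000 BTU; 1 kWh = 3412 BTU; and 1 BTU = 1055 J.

£1776.03

Heat load = 70500 MJ = 70,500,000,000 J / 1055 = 66,824,645 BTU
Gas: input = 66,824,645 / 0.83 = 80,511,620 BTU = 805.1 therm → 805.1 × £3.12 = £2,511.96; + 5 × £7.38 standing = £2,548.86
Heat pump: 66,824,645 BTU / 3412 = 19,590 kWh heat; / 3.55 = 5,517 kWh in → × £0.126 = £695.14; + 5 × £15.54 standing = £772.84
Difference = |£2,548.86 − £772.84| = £1,776.03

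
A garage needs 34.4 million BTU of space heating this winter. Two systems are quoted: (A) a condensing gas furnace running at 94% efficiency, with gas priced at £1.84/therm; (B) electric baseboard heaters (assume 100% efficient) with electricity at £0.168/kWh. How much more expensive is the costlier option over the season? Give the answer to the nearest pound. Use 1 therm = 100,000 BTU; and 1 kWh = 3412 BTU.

Heat load = 34.4 × 10⁶ BTU = 34,400,000 BTU
Gas: input = 34,400,000 / 0.94 = 36,595,745 BTU = 366 therm → 366 × £1.84 = £673.36
Electric: 34,400,000 BTU / 3412 = 10,080 kWh → × £0.168 = £1,693.79
Difference = |£673.36 − £1,693.79| = £1,020.42 ≈ £1020

£1020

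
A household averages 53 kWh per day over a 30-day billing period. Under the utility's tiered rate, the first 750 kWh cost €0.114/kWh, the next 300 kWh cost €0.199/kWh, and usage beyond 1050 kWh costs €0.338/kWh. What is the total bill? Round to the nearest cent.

€327.72

Usage = 53 kWh/day × 30 days = 1590 kWh
First 750 kWh × €0.114 = €85.50
Next 300 kWh × €0.199 = €59.70
Remaining 540 kWh × €0.338 = €182.52
Total = €327.72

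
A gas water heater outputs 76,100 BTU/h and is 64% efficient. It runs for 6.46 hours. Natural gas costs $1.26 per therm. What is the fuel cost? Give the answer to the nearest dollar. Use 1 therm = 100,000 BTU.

Heat delivered = 76,100 BTU/h × 6.46 h = 491,606 BTU
Gas input = 491,606 / 0.64 = 768,134 BTU
= 768,134 / 100,000 = 7.681 therm
Cost = 7.681 × $1.26/therm = $9.68 ≈ $10

$10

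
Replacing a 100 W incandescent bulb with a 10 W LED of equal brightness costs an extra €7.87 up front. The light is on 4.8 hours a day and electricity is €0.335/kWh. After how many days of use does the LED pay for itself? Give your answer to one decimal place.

54.4 days

Power saved = 100 − 10 = 90 W
Daily energy saved = 90 W × 4.8 h = 432 Wh = 0.432 kWh
Daily savings = 0.432 × €0.335 = €0.1447
Payback = €7.87 / €0.1447 per day = 54.38 days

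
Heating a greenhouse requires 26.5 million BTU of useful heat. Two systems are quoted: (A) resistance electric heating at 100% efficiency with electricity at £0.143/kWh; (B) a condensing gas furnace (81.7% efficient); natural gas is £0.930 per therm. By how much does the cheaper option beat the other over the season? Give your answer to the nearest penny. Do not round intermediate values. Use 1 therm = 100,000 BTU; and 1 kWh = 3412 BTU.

£808.99

Heat load = 26.5 × 10⁶ BTU = 26,500,000 BTU
Gas: input = 26,500,000 / 0.817 = 32,435,741 BTU = 324.4 therm → 324.4 × £0.930 = £301.65
Electric: 26,500,000 BTU / 3412 = 7,767 kWh → × £0.143 = £1,110.64
Difference = |£301.65 − £1,110.64| = £808.99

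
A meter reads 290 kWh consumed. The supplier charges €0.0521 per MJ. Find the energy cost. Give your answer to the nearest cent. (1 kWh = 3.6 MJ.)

290 kWh × (3.6 MJ/kWh) = 1,044 MJ
Cost = 1,044 MJ × €0.0521/MJ = €54.39

€54.39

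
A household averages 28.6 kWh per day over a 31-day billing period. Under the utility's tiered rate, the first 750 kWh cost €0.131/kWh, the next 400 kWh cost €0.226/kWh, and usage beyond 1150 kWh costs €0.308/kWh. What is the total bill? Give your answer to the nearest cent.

€129.12

Usage = 28.6 kWh/day × 31 days = 886.6 kWh
First 750 kWh × €0.131 = €98.25
Next 136.6 kWh × €0.226 = €30.87
Remaining tier: 0 kWh (not reached)
Total = €129.12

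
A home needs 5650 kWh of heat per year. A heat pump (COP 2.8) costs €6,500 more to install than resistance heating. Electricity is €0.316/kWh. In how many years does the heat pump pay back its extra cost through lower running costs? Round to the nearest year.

6 years

Resistance: 5650 kWh × €0.316 = €1,785.40/yr
Heat pump: 5650 / 2.8 = 2018 kWh in → × €0.316 = €637.64/yr
Annual savings = €1,147.76
Payback = €6,500 / €1,147.76 = 5.66 years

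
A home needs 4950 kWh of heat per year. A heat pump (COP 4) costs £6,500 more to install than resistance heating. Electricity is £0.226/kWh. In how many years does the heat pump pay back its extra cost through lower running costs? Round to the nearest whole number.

Resistance: 4950 kWh × £0.226 = £1,118.70/yr
Heat pump: 4950 / 4 = 1238 kWh in → × £0.226 = £279.68/yr
Annual savings = £839.03
Payback = £6,500 / £839.03 = 7.75 years

8 years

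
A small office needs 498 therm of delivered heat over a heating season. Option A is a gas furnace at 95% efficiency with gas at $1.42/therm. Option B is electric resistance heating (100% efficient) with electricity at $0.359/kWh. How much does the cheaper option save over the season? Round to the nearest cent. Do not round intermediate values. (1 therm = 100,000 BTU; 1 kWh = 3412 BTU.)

$4495.42

Heat load = 498 therm × 100,000 = 49,800,000 BTU
Gas: input = 49,800,000 / 0.95 = 52,421,053 BTU = 524.2 therm → 524.2 × $1.42 = $744.38
Electric: 49,800,000 BTU / 3412 = 14,600 kWh → × $0.359 = $5,239.80
Difference = |$744.38 − $5,239.80| = $4,495.42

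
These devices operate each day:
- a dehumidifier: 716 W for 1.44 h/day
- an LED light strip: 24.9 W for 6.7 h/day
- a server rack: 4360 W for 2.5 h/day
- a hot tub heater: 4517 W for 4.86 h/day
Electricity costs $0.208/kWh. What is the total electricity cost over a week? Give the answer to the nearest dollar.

$50

dehumidifier: 716 W × 1.44 h × 7 d = 7,217 Wh = 7.217 kWh
LED light strip: 24.9 W × 6.7 h × 7 d = 1,168 Wh = 1.168 kWh
server rack: 4360 W × 2.5 h × 7 d = 76,300 Wh = 76.3 kWh
hot tub heater: 4517 W × 4.86 h × 7 d = 153,668 Wh = 153.7 kWh
Total energy = 7.217 + 1.168 + 76.3 + 153.7 = 238.4 kWh
Cost = 238.4 kWh × $0.208 = $49.58 ≈ $50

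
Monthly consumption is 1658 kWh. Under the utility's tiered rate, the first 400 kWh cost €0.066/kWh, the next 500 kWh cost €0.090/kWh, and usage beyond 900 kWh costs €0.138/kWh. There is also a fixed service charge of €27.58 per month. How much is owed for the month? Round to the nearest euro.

First 400 kWh × €0.066 = €26.40
Next 500 kWh × €0.090 = €45.00
Remaining 758 kWh × €0.138 = €104.60
Energy charge = €176.00; + service €27.58 = €203.58 ≈ €204

€204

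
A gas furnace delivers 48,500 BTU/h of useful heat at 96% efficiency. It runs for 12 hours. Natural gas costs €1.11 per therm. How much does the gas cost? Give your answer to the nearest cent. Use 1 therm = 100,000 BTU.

Heat delivered = 48,500 BTU/h × 12 h = 582,000 BTU
Gas input = 582,000 / 0.96 = 606,250 BTU
= 606,250 / 100,000 = 6.062 therm
Cost = 6.062 × €1.11/therm = €6.73

€6.73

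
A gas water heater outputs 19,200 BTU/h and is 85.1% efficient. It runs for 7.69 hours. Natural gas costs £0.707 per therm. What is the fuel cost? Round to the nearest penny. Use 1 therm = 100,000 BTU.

£1.23

Heat delivered = 19,200 BTU/h × 7.69 h = 147,648 BTU
Gas input = 147,648 / 0.851 = 173,499 BTU
= 173,499 / 100,000 = 1.735 therm
Cost = 1.735 × £0.707/therm = £1.23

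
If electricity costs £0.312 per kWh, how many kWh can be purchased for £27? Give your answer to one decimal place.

£27 / £0.312 per kWh = 86.54 kWh

86.5 kWh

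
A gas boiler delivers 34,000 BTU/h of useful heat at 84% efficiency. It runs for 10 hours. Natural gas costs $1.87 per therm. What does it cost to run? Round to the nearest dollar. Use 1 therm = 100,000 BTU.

$8

Heat delivered = 34,000 BTU/h × 10 h = 340,000 BTU
Gas input = 340,000 / 0.84 = 404,762 BTU
= 404,762 / 100,000 = 4.048 therm
Cost = 4.048 × $1.87/therm = $7.57 ≈ $8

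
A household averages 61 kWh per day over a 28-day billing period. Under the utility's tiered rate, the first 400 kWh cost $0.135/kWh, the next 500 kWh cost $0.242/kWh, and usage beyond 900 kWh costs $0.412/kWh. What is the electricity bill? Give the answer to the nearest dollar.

$508

Usage = 61 kWh/day × 28 days = 1708 kWh
First 400 kWh × $0.135 = $54.00
Next 500 kWh × $0.242 = $121.00
Remaining 808 kWh × $0.412 = $332.90
Total = $507.90 ≈ $508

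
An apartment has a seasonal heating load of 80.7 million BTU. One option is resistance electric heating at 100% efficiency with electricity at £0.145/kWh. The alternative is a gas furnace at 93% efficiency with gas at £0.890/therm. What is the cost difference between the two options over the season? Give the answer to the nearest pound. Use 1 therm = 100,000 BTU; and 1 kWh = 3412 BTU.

£2657

Heat load = 80.7 × 10⁶ BTU = 80,700,000 BTU
Gas: input = 80,700,000 / 0.93 = 86,774,194 BTU = 867.7 therm → 867.7 × £0.890 = £772.29
Electric: 80,700,000 BTU / 3412 = 23,650 kWh → × £0.145 = £3,429.51
Difference = |£772.29 − £3,429.51| = £2,657.22 ≈ £2657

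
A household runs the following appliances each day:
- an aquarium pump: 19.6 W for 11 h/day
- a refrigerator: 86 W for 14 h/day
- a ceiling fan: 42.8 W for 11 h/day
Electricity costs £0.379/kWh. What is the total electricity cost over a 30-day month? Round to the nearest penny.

aquarium pump: 19.6 W × 11 h × 30 d = 6,468 Wh = 6.468 kWh
refrigerator: 86 W × 14 h × 30 d = 36,120 Wh = 36.12 kWh
ceiling fan: 42.8 W × 11 h × 30 d = 14,124 Wh = 14.12 kWh
Total energy = 6.468 + 36.12 + 14.12 = 56.71 kWh
Cost = 56.71 kWh × £0.379 = £21.49

£21.49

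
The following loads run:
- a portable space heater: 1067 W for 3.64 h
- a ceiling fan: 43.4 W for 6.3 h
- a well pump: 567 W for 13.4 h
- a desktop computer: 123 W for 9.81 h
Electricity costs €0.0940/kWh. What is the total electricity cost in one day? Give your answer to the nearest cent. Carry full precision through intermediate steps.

€1.22

portable space heater: 1067 W × 3.64 h = 3,884 Wh = 3.884 kWh
ceiling fan: 43.4 W × 6.3 h = 273 Wh = 0.2734 kWh
well pump: 567 W × 13.4 h = 7,598 Wh = 7.598 kWh
desktop computer: 123 W × 9.81 h = 1,207 Wh = 1.207 kWh
Total energy = 3.884 + 0.2734 + 7.598 + 1.207 = 12.96 kWh
Cost = 12.96 kWh × €0.0940 = €1.22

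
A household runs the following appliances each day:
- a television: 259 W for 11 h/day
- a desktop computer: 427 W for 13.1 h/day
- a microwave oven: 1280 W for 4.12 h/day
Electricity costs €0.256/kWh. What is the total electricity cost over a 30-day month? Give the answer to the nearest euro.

€105

television: 259 W × 11 h × 30 d = 85,470 Wh = 85.47 kWh
desktop computer: 427 W × 13.1 h × 30 d = 167,811 Wh = 167.8 kWh
microwave oven: 1280 W × 4.12 h × 30 d = 158,208 Wh = 158.2 kWh
Total energy = 85.47 + 167.8 + 158.2 = 411.5 kWh
Cost = 411.5 kWh × €0.256 = €105.34 ≈ €105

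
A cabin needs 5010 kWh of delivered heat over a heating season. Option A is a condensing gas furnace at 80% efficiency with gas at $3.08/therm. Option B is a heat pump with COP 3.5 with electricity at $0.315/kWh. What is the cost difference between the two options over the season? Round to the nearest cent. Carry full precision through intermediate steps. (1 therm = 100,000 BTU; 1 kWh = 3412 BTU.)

Heat load = 5010 kWh × 3412 = 17,094,120 BTU
Gas: input = 17,094,120 / 0.80 = 21,367,650 BTU = 213.7 therm → 213.7 × $3.08 = $658.12
Heat pump: 17,094,120 BTU / 3412 = 5,010 kWh heat; / 3.5 = 1,431 kWh in → × $0.315 = $450.90
Difference = |$658.12 − $450.90| = $207.22

$207.22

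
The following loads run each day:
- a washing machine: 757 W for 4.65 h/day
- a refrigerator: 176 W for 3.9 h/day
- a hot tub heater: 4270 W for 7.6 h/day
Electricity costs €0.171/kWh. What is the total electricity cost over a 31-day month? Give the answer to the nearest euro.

washing machine: 757 W × 4.65 h × 31 d = 109,122 Wh = 109.1 kWh
refrigerator: 176 W × 3.9 h × 31 d = 21,278 Wh = 21.28 kWh
hot tub heater: 4270 W × 7.6 h × 31 d = 1,006,012 Wh = 1,006 kWh
Total energy = 109.1 + 21.28 + 1,006 = 1,136 kWh
Cost = 1,136 kWh × €0.171 = €194.33 ≈ €194

€194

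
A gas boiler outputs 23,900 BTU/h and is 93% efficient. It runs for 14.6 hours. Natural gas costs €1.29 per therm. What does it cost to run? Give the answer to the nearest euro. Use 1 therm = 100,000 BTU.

€5

Heat delivered = 23,900 BTU/h × 14.6 h = 348,940 BTU
Gas input = 348,940 / 0.93 = 375,204 BTU
= 375,204 / 100,000 = 3.752 therm
Cost = 3.752 × €1.29/therm = €4.84 ≈ €5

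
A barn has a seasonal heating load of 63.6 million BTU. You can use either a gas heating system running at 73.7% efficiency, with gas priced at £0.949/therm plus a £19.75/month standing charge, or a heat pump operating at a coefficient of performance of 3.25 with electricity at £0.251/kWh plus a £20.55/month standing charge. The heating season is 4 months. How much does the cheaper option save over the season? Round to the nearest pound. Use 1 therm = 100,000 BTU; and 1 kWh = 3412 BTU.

Heat load = 63.6 × 10⁶ BTU = 63,600,000 BTU
Gas: input = 63,600,000 / 0.737 = 86,295,794 BTU = 863 therm → 863 × £0.949 = £818.95; + 4 × £19.75 standing = £897.95
Heat pump: 63,600,000 BTU / 3412 = 18,640 kWh heat; / 3.25 = 5,735 kWh in → × £0.251 = £1,439.59; + 4 × £20.55 standing = £1,521.79
Difference = |£897.95 − £1,521.79| = £623.84 ≈ £624

£624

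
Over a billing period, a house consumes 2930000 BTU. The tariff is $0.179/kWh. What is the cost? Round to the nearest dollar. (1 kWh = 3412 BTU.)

2930000 BTU × (0.00029308 kWh/BTU) = 858.7 kWh
Cost = 858.7 kWh × $0.179/kWh = $153.71 ≈ $154

$154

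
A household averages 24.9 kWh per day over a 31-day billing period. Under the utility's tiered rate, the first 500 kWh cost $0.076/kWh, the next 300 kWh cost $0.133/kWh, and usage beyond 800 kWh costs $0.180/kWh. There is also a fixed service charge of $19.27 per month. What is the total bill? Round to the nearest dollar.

Usage = 24.9 kWh/day × 31 days = 771.9 kWh
First 500 kWh × $0.076 = $38.00
Next 271.9 kWh × $0.133 = $36.16
Remaining tier: 0 kWh (not reached)
Energy charge = $74.16; + service $19.27 = $93.43 ≈ $93

$93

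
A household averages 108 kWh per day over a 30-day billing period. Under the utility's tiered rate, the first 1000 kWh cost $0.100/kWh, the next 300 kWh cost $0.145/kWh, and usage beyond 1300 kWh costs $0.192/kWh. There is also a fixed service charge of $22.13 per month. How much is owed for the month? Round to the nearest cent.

$538.11

Usage = 108 kWh/day × 30 days = 3240 kWh
First 1000 kWh × $0.100 = $100.00
Next 300 kWh × $0.145 = $43.50
Remaining 1940 kWh × $0.192 = $372.48
Energy charge = $515.98; + service $22.13 = $538.11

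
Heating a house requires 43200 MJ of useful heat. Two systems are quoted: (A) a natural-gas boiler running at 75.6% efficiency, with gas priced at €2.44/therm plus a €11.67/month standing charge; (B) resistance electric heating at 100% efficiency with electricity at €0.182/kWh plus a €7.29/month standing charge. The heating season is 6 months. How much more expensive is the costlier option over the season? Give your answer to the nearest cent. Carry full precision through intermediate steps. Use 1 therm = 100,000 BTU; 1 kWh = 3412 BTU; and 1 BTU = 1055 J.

€836.33

Heat load = 43200 MJ = 43,200,000,000 J / 1055 = 40,947,867 BTU
Gas: input = 40,947,867 / 0.756 = 54,163,846 BTU = 541.6 therm → 541.6 × €2.44 = €1,321.60; + 6 × €11.67 standing = €1,391.62
Electric: 40,947,867 BTU / 3412 = 12,000 kWh → × €0.182 = €2,184.21; + 6 × €7.29 standing = €2,227.95
Difference = |€1,391.62 − €2,227.95| = €836.33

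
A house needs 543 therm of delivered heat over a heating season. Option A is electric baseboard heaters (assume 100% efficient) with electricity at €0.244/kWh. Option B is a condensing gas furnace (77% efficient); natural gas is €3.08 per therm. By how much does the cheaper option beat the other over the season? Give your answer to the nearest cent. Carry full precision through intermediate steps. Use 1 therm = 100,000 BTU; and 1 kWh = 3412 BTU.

€1711.12

Heat load = 543 therm × 100,000 = 54,300,000 BTU
Gas: input = 54,300,000 / 0.770 = 70,519,481 BTU = 705.2 therm → 705.2 × €3.08 = €2,172.00
Electric: 54,300,000 BTU / 3412 = 15,910 kWh → × €0.244 = €3,883.12
Difference = |€2,172.00 − €3,883.12| = €1,711.12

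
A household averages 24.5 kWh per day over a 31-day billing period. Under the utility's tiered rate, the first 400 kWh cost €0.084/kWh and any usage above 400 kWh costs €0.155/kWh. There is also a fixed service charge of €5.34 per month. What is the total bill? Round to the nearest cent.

€94.66

Usage = 24.5 kWh/day × 31 days = 759.5 kWh
First 400 kWh × €0.084 = €33.60
Remaining 359.5 kWh × €0.155 = €55.72
Energy charge = €89.32; + service €5.34 = €94.66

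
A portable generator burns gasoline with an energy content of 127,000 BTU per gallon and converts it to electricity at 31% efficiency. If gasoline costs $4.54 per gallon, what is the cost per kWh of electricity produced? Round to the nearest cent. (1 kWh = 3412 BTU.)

$0.39

Electrical output per gallon = 127,000 BTU × 0.31 / 3412 BTU/kWh = 11.54 kWh
Cost per kWh = $4.54 / 11.54 kWh = $0.393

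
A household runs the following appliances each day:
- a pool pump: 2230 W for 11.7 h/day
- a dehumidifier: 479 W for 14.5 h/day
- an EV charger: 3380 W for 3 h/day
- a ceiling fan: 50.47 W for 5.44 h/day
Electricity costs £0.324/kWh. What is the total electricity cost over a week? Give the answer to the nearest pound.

pool pump: 2230 W × 11.7 h × 7 d = 182,637 Wh = 182.6 kWh
dehumidifier: 479 W × 14.5 h × 7 d = 48,618 Wh = 48.62 kWh
EV charger: 3380 W × 3 h × 7 d = 70,980 Wh = 70.98 kWh
ceiling fan: 50.47 W × 5.44 h × 7 d = 1,922 Wh = 1.922 kWh
Total energy = 182.6 + 48.62 + 70.98 + 1.922 = 304.2 kWh
Cost = 304.2 kWh × £0.324 = £98.55 ≈ £99

£99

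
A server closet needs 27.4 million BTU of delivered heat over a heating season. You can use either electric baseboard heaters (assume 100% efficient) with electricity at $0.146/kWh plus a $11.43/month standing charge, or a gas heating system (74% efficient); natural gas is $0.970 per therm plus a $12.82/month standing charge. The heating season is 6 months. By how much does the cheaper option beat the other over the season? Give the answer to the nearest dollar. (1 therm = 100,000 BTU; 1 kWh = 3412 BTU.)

Heat load = 27.4 × 10⁶ BTU = 27,400,000 BTU
Gas: input = 27,400,000 / 0.74 = 37,027,027 BTU = 370.3 therm → 370.3 × $0.970 = $359.16; + 6 × $12.82 standing = $436.08
Electric: 27,400,000 BTU / 3412 = 8,030 kWh → × $0.146 = $1,172.45; + 6 × $11.43 standing = $1,241.03
Difference = |$436.08 − $1,241.03| = $804.95 ≈ $805

$805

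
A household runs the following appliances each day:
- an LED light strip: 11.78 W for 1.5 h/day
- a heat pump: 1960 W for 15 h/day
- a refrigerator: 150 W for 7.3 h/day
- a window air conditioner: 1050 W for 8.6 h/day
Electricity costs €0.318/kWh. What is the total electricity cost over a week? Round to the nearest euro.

LED light strip: 11.78 W × 1.5 h × 7 d = 124 Wh = 0.1237 kWh
heat pump: 1960 W × 15 h × 7 d = 205,800 Wh = 205.8 kWh
refrigerator: 150 W × 7.3 h × 7 d = 7,665 Wh = 7.665 kWh
window air conditioner: 1050 W × 8.6 h × 7 d = 63,210 Wh = 63.21 kWh
Total energy = 0.1237 + 205.8 + 7.665 + 63.21 = 276.8 kWh
Cost = 276.8 kWh × €0.318 = €88.02 ≈ €88

€88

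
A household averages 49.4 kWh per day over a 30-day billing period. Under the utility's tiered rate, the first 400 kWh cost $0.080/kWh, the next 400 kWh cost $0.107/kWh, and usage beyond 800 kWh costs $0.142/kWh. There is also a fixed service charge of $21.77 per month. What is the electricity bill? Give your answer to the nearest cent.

Usage = 49.4 kWh/day × 30 days = 1482 kWh
First 400 kWh × $0.080 = $32.00
Next 400 kWh × $0.107 = $42.80
Remaining 682 kWh × $0.142 = $96.84
Energy charge = $171.64; + service $21.77 = $193.41

$193.41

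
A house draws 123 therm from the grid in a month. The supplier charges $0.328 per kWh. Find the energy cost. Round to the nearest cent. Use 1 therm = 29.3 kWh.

123 therm × (29.3 kWh/therm) = 3,604 kWh
Cost = 3,604 kWh × $0.328/kWh = $1,182.08

$1182.08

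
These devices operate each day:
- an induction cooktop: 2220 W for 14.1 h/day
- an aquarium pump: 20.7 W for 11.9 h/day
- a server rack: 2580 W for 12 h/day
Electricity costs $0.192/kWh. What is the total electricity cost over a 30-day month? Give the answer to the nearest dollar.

induction cooktop: 2220 W × 14.1 h × 30 d = 939,060 Wh = 939.1 kWh
aquarium pump: 20.7 W × 11.9 h × 30 d = 7,390 Wh = 7.39 kWh
server rack: 2580 W × 12 h × 30 d = 928,800 Wh = 928.8 kWh
Total energy = 939.1 + 7.39 + 928.8 = 1,875 kWh
Cost = 1,875 kWh × $0.192 = $360.05 ≈ $360

$360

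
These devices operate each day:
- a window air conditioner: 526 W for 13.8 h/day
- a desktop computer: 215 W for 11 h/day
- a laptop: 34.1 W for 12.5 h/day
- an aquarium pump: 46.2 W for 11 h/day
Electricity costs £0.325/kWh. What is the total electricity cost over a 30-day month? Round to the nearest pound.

£103

window air conditioner: 526 W × 13.8 h × 30 d = 217,764 Wh = 217.8 kWh
desktop computer: 215 W × 11 h × 30 d = 70,950 Wh = 70.95 kWh
laptop: 34.1 W × 12.5 h × 30 d = 12,788 Wh = 12.79 kWh
aquarium pump: 46.2 W × 11 h × 30 d = 15,246 Wh = 15.25 kWh
Total energy = 217.8 + 70.95 + 12.79 + 15.25 = 316.7 kWh
Cost = 316.7 kWh × £0.325 = £102.94 ≈ £103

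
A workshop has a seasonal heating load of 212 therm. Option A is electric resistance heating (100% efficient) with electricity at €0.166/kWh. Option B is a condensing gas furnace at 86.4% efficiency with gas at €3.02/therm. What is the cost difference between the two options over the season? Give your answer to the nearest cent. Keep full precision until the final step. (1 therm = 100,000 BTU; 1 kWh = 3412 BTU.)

Heat load = 212 therm × 100,000 = 21,200,000 BTU
Gas: input = 21,200,000 / 0.864 = 24,537,037 BTU = 245.4 therm → 245.4 × €3.02 = €741.02
Electric: 21,200,000 BTU / 3412 = 6,213 kWh → × €0.166 = €1,031.42
Difference = |€741.02 − €1,031.42| = €290.40

€290.40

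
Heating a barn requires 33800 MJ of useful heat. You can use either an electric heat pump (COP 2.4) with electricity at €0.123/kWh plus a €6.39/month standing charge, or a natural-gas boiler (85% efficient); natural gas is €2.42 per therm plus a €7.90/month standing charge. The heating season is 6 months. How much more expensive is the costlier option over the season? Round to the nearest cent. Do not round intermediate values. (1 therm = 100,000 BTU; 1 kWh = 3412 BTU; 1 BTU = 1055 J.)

Heat load = 33800 MJ = 33,800,000,000 J / 1055 = 32,037,915 BTU
Gas: input = 32,037,915 / 0.85 = 37,691,664 BTU = 376.9 therm → 376.9 × €2.42 = €912.14; + 6 × €7.90 standing = €959.54
Heat pump: 32,037,915 BTU / 3412 = 9,390 kWh heat; / 2.4 = 3,912 kWh in → × €0.123 = €481.23; + 6 × €6.39 standing = €519.57
Difference = |€959.54 − €519.57| = €439.97

€439.97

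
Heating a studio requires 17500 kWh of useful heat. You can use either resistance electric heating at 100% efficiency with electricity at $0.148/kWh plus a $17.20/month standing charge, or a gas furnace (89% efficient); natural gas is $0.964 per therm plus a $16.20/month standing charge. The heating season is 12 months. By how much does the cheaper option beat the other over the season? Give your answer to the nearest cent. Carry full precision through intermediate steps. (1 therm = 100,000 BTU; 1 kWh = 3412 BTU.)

Heat load = 17500 kWh × 3412 = 59,710,000 BTU
Gas: input = 59,710,000 / 0.890 = 67,089,888 BTU = 670.9 therm → 670.9 × $0.964 = $646.75; + 12 × $16.20 standing = $841.15
Electric: 59,710,000 BTU / 3412 = 17,500 kWh → × $0.148 = $2,590.00; + 12 × $17.20 standing = $2,796.40
Difference = |$841.15 − $2,796.40| = $1,955.25

$1955.25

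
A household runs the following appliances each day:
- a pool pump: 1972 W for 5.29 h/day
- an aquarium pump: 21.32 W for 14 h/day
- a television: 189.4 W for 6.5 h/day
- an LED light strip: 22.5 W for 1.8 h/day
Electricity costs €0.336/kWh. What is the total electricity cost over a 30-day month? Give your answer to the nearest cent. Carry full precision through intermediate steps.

€120.98

pool pump: 1972 W × 5.29 h × 30 d = 312,956 Wh = 313 kWh
aquarium pump: 21.32 W × 14 h × 30 d = 8,954 Wh = 8.954 kWh
television: 189.4 W × 6.5 h × 30 d = 36,933 Wh = 36.93 kWh
LED light strip: 22.5 W × 1.8 h × 30 d = 1,215 Wh = 1.215 kWh
Total energy = 313 + 8.954 + 36.93 + 1.215 = 360.1 kWh
Cost = 360.1 kWh × €0.336 = €120.98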